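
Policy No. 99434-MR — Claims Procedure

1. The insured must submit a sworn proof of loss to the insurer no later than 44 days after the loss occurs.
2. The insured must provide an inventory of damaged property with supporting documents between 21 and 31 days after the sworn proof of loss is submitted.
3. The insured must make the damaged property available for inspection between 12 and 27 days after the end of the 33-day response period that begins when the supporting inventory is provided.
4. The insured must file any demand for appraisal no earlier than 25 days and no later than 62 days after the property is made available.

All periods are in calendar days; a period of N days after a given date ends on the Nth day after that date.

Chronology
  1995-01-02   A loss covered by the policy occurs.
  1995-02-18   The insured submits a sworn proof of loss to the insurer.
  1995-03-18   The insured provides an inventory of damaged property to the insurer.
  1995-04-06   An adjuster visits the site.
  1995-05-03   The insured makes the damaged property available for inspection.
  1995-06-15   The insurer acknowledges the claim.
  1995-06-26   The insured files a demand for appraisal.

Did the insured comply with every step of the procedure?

No

(1) due by 1995-01-02 + 44 days = 1995-02-15; 1995-02-18 misses that deadline by 3 days.
Later steps need not be reached.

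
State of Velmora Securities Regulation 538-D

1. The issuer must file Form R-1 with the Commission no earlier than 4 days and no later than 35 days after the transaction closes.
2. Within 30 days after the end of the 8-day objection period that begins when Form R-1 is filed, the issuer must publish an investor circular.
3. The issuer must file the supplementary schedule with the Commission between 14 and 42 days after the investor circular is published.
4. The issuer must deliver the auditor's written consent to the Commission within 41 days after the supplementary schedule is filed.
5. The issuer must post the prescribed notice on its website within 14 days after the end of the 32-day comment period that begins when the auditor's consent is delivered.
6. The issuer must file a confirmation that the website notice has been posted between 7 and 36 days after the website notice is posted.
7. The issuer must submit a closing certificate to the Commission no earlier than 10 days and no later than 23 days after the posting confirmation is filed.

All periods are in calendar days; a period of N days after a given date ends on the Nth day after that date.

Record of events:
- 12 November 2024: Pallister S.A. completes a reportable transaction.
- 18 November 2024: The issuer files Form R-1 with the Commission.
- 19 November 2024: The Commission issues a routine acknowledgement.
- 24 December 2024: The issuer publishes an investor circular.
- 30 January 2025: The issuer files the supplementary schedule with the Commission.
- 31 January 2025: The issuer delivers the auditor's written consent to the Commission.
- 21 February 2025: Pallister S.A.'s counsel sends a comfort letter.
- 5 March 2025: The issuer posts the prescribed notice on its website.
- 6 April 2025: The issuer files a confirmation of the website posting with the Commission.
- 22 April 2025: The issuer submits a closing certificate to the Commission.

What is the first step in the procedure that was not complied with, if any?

None — every step was satisfied

(1) the permitted window runs from 12 November 2024 + 4 = 16 November 2024 to 12 November 2024 + 35 = 17 December 2024; 18 November 2024 falls inside that range.
(2) due by 26 November 2024 + 30 days = 26 December 2024; completed 24 December 2024, before the deadline.
(3) the permitted window runs from 24 December 2024 + 14 = 7 January 2025 to 24 December 2024 + 42 = 4 February 2025; done 30 January 2025 — within the window.
(4) due by 30 January 2025 + 41 days = 12 March 2025; completed 31 January 2025, before the deadline.
(5) due by 4 March 2025 + 14 days = 18 March 2025; completed 5 March 2025, before the deadline.
(6) the permitted window runs from 5 March 2025 + 7 = 12 March 2025 to 5 March 2025 + 36 = 10 April 2025; done 6 April 2025, which is between those dates.
(7) the permitted window runs from 6 April 2025 + 10 = 16 April 2025 to 6 April 2025 + 23 = 29 April 2025; 22 April 2025 falls inside that range.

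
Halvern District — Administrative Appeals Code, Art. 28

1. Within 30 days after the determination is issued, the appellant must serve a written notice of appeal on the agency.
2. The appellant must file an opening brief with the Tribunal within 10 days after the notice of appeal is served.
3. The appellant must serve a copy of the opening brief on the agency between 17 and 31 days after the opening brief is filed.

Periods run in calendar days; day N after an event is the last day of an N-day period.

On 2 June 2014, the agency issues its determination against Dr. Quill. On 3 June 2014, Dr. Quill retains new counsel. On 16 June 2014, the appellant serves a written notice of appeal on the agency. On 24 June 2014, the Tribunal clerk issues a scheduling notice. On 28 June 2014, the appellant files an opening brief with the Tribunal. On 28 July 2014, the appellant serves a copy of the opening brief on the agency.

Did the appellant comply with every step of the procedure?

No

Step 1: 30 days after 2 June 2014 (when the determination is issued) is 2 July 2014; completed 16 June 2014, before the deadline.
Step 2: 10 days after 16 June 2014 (when the notice of appeal is served) is 26 June 2014; 28 June 2014 misses that deadline by 2 days.
No need to go further; step 2 was not satisfied.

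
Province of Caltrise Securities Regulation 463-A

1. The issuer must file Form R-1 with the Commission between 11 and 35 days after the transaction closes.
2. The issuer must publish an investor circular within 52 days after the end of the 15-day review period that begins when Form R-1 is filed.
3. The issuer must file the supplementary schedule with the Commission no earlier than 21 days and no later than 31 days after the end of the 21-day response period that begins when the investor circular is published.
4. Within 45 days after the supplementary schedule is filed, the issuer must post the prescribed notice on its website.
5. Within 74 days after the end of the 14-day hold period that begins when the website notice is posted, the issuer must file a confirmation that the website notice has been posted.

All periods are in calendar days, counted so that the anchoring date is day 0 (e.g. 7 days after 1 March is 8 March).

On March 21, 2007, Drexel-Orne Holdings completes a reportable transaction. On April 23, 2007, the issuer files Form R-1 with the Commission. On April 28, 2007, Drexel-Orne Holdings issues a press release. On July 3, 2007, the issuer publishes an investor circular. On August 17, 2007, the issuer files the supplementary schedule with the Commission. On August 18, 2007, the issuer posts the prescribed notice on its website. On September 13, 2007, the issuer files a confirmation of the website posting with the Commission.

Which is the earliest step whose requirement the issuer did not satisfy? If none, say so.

Step 2

(1) the permitted window runs from March 21, 2007 + 11 = April 1, 2007 to March 21, 2007 + 35 = April 25, 2007; done April 23, 2007 — within the window.
(2) due by May 8, 2007 + 52 days = June 29, 2007; not done until July 3, 2007, 4 days after the deadline.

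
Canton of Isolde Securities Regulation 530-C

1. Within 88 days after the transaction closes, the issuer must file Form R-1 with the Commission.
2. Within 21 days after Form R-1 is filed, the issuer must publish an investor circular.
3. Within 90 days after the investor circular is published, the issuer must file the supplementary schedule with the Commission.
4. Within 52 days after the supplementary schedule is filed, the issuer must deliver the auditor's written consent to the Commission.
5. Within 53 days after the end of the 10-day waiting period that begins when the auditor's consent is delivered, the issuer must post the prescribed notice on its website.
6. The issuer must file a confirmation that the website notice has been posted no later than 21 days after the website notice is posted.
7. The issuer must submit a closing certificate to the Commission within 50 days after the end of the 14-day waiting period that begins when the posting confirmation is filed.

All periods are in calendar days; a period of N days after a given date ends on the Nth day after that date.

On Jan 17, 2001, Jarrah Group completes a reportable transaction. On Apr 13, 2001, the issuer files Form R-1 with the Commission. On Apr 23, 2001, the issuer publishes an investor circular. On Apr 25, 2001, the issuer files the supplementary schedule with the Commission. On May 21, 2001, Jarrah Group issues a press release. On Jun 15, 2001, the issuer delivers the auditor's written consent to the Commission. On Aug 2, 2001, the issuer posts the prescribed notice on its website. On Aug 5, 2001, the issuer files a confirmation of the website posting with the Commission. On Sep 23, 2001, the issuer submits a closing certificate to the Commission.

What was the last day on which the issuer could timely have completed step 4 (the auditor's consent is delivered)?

Step 4 runs from Apr 25, 2001, when the supplementary schedule is filed. 52 days after Apr 25, 2001 is Jun 16, 2001.

Jun 16, 2001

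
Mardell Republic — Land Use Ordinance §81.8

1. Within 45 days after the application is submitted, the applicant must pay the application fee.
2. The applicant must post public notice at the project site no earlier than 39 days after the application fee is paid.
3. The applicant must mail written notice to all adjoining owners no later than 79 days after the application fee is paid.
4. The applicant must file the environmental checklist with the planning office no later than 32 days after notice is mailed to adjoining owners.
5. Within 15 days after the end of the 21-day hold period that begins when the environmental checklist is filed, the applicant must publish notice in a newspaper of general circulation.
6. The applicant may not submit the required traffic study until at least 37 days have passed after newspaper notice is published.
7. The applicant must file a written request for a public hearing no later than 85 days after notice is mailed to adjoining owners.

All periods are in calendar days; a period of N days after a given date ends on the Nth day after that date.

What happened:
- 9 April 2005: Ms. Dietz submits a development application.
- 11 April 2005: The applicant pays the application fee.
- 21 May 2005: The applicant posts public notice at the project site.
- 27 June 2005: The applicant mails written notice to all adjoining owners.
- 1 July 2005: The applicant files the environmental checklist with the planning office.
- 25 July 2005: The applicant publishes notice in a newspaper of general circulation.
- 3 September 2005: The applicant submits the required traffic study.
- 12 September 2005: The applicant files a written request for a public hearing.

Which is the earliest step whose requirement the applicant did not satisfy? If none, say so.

(1) due by 9 April 2005 + 45 days = 24 May 2005; done 11 April 2005 — timely.
(2) permitted from 11 April 2005 + 39 days = 20 May 2005 onward; done 21 May 2005 — permitted.
(3) due by 11 April 2005 + 79 days = 29 June 2005; completed 27 June 2005, before the deadline.
(4) due by 27 June 2005 + 32 days = 29 July 2005; completed 1 July 2005, before the deadline.
(5) due by 22 July 2005 + 15 days = 6 August 2005; 25 July 2005 is within that limit.
(6) permitted from 25 July 2005 + 37 days = 31 August 2005 onward; 3 September 2005 is on or after that date.
(7) due by 27 June 2005 + 85 days = 20 September 2005; done 12 September 2005 — timely.

None — every step was satisfied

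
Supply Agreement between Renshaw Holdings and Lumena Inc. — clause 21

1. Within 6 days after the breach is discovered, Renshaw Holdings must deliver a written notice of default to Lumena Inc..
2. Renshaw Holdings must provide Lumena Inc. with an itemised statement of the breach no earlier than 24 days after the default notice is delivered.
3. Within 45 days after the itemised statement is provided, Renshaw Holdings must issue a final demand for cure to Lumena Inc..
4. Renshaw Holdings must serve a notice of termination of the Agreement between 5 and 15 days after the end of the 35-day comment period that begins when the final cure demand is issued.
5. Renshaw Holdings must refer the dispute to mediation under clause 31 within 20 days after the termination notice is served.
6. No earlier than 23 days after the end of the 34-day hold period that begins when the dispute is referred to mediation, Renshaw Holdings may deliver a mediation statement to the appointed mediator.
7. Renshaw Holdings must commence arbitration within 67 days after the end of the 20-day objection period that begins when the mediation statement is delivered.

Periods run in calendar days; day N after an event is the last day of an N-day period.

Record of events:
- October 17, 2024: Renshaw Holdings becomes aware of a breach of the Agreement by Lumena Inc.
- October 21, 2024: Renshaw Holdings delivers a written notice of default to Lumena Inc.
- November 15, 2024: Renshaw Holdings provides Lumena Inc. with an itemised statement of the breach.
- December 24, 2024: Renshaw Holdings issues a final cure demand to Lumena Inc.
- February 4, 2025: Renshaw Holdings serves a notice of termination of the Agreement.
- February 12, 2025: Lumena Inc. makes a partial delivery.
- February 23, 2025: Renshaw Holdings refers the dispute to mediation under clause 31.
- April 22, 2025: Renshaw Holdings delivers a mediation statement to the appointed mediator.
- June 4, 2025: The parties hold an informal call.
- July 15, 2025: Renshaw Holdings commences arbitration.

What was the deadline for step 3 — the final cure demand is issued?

Step 3 runs from November 15, 2024, when the itemised statement is provided. 45 days after November 15, 2024 is December 30, 2024.

December 30, 2024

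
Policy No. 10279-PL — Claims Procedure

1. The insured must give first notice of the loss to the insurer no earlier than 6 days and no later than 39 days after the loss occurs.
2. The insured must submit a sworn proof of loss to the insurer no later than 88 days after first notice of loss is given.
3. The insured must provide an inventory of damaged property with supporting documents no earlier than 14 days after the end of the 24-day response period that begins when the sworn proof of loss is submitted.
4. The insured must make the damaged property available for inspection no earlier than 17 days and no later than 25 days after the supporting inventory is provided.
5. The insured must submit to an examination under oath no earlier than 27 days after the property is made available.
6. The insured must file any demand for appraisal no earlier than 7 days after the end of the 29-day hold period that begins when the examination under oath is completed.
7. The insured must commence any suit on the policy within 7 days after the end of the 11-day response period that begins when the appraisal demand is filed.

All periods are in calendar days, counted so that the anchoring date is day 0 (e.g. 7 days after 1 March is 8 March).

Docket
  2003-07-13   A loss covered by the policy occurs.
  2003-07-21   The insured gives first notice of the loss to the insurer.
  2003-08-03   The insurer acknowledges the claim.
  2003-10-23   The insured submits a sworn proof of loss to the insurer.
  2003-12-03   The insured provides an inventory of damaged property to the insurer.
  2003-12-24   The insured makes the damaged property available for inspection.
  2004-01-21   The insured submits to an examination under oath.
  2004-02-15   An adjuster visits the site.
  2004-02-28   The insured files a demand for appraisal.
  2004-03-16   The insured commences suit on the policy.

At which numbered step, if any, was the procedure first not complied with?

Step 2

Step 1: the window is 6–39 days after 2003-07-13 (when the loss occurs), so 2003-07-19 through 2003-08-21; 2003-07-21 falls inside that range.
Step 2: 88 days after 2003-07-21 (when first notice of loss is given) is 2003-10-17; 2003-10-23 misses that deadline by 6 days.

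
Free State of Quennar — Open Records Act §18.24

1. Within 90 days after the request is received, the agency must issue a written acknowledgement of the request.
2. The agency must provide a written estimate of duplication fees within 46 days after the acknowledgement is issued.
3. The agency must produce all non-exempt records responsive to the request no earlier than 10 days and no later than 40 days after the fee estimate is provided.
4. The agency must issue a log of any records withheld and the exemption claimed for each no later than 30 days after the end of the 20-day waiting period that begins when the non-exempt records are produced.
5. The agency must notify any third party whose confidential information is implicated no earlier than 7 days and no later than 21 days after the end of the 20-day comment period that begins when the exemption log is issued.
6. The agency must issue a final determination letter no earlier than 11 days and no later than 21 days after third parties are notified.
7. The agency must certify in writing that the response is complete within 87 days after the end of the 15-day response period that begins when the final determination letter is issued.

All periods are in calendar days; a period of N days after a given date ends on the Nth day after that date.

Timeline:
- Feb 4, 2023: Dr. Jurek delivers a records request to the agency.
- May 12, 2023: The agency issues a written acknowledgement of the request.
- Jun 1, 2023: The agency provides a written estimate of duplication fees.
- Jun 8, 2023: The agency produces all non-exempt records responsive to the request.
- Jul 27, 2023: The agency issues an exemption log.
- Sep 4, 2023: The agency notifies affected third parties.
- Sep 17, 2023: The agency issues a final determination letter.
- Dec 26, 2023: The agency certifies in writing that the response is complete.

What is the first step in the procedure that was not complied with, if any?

Step 1

Step 1 — counting 90 days from Feb 4, 2023 (when the request is received) gives a deadline of May 5, 2023; May 12, 2023 misses that deadline by 7 days.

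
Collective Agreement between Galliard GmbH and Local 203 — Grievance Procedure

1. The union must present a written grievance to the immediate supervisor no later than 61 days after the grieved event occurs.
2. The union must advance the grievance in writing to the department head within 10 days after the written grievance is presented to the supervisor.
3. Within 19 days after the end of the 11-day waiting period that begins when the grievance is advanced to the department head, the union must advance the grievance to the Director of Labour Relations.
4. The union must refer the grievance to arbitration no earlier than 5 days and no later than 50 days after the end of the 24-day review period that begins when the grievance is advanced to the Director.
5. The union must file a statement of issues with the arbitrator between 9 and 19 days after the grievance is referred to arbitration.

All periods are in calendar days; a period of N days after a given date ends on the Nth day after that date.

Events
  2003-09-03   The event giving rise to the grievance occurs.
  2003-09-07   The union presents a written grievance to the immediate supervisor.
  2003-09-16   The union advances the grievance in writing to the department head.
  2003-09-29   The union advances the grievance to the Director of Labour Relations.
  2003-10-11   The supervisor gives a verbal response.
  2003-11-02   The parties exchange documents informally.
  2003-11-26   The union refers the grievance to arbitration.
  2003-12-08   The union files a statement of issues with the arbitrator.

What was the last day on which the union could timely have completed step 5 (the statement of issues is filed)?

Step 5 runs from 2003-11-26, when the grievance is referred to arbitration. The window is 9–19 days after 2003-11-26; it closes on 2003-12-15.

2003-12-15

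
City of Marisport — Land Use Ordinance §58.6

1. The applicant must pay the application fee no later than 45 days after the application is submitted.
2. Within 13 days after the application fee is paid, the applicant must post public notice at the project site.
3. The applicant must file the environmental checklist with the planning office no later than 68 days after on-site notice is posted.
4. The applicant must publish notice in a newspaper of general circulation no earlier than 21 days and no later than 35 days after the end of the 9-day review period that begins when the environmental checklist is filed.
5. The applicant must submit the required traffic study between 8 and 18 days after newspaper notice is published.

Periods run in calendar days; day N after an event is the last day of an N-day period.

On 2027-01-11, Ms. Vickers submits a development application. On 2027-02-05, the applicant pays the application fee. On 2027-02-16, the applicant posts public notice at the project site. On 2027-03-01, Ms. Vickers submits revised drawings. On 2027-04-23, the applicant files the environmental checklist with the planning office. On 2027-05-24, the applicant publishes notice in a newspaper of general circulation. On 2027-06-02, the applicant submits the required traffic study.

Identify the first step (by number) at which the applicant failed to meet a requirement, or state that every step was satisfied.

Step 1 — counting 45 days from 2027-01-11 (when the application is submitted) gives a deadline of 2027-02-25; done 2027-02-05 — timely.
Step 2 — counting 13 days from 2027-02-05 (when the application fee is paid) gives a deadline of 2027-02-18; 2027-02-16 is within that limit.
Step 3 — counting 68 days from 2027-02-16 (when on-site notice is posted) gives a deadline of 2027-04-25; completed 2027-04-23, before the deadline.
Step 4 — 21 and 35 days from 2027-05-02 (end of the 9-day review period, which began when the environmental checklist is filed on 2027-04-23) are 2027-05-23 and 2027-06-06 respectively; done 2027-05-24 — within the window.
Step 5 — 8 and 18 days from 2027-05-24 (when newspaper notice is published) are 2027-06-01 and 2027-06-11 respectively; done 2027-06-02 — within the window.

None — every step was satisfied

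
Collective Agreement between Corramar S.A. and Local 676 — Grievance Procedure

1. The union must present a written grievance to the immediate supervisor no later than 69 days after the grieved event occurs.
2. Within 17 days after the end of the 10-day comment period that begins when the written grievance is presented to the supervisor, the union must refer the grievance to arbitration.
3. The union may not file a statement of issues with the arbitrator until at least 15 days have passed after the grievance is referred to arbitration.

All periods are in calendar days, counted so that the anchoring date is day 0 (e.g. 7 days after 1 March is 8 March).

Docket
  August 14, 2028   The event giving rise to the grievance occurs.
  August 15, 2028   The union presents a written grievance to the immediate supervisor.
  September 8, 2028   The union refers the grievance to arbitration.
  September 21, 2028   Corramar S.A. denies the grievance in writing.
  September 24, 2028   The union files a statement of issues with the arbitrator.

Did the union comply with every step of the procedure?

(1) due by August 14, 2028 + 69 days = October 22, 2028; August 15, 2028 is within that limit.
(2) due by August 25, 2028 + 17 days = September 11, 2028; completed September 8, 2028, before the deadline.
(3) permitted from September 8, 2028 + 15 days = September 23, 2028 onward; done September 24, 2028, after the minimum wait.

Yes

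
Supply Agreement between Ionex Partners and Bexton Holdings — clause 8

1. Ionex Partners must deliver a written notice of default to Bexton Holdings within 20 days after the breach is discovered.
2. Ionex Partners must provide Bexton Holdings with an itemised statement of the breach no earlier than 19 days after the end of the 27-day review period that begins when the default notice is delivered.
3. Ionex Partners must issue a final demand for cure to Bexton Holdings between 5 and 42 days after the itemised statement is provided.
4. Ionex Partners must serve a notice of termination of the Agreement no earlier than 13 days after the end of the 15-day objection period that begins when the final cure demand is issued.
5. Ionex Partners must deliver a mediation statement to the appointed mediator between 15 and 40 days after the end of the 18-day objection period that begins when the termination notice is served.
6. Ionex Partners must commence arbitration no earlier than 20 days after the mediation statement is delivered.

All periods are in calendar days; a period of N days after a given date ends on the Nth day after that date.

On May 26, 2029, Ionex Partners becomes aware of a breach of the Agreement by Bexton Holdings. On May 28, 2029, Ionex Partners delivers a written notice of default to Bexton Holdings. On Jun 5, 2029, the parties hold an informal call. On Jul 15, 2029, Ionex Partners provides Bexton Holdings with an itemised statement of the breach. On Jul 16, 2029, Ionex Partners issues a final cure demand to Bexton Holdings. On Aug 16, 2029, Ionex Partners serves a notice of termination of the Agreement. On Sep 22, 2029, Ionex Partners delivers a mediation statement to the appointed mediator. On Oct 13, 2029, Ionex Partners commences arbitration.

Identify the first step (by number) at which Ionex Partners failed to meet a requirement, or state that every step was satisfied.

Step 3

Step 1: 20 days after May 26, 2029 (when the breach is discovered) is Jun 15, 2029; done May 28, 2029 — timely.
Step 2: the earliest permitted date is 19 days after Jun 24, 2029 (end of the 27-day review period, which began when the default notice is delivered on May 28, 2029), i.e. Jul 13, 2029; done Jul 15, 2029, after the minimum wait.
Step 3: the window is 5–42 days after Jul 15, 2029 (when the itemised statement is provided), so Jul 20, 2029 through Aug 26, 2029; Jul 16, 2029 is 4 days too early.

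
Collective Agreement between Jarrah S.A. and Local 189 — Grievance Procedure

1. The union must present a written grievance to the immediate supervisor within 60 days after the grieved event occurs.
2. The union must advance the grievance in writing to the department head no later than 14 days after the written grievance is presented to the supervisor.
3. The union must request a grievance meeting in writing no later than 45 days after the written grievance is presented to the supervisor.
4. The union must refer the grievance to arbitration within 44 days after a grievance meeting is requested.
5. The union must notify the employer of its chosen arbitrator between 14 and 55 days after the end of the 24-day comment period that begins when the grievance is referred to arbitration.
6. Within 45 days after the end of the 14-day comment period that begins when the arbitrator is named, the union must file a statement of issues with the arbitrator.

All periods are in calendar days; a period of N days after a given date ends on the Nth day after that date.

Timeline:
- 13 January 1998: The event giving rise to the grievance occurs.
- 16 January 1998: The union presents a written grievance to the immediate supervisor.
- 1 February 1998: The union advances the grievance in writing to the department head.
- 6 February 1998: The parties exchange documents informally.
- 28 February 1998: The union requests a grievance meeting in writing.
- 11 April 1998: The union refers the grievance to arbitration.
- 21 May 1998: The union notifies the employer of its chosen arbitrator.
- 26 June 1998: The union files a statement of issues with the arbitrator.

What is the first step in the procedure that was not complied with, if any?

Step 2

Step 1: 60 days after 13 January 1998 (when the grieved event occurs) is 14 March 1998; completed 16 January 1998, before the deadline.
Step 2: 14 days after 16 January 1998 (when the written grievance is presented to the supervisor) is 30 January 1998; done 1 February 1998 — 2 days late.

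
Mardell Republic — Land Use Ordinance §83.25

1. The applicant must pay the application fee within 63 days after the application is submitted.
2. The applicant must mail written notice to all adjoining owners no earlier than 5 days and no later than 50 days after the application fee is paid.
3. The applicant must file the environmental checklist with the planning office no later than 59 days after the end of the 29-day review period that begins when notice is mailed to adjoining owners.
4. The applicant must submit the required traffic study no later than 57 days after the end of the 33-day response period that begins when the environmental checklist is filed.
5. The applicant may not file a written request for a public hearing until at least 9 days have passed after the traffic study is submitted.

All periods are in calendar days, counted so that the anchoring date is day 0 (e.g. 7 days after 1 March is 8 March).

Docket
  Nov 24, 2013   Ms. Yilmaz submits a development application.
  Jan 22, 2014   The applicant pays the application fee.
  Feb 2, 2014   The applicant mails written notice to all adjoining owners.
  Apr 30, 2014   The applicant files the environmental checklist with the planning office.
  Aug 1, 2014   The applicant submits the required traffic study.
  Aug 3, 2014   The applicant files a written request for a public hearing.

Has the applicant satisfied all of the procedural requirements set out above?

(1) due by Nov 24, 2013 + 63 days = Jan 26, 2014; completed Jan 22, 2014, before the deadline.
(2) the permitted window runs from Jan 22, 2014 + 5 = Jan 27, 2014 to Jan 22, 2014 + 50 = Mar 13, 2014; done Feb 2, 2014 — within the window.
(3) due by Mar 3, 2014 + 59 days = May 1, 2014; Apr 30, 2014 is within that limit.
(4) due by Jun 2, 2014 + 57 days = Jul 29, 2014; done Aug 1, 2014 — 3 days late.
The analysis stops there.

No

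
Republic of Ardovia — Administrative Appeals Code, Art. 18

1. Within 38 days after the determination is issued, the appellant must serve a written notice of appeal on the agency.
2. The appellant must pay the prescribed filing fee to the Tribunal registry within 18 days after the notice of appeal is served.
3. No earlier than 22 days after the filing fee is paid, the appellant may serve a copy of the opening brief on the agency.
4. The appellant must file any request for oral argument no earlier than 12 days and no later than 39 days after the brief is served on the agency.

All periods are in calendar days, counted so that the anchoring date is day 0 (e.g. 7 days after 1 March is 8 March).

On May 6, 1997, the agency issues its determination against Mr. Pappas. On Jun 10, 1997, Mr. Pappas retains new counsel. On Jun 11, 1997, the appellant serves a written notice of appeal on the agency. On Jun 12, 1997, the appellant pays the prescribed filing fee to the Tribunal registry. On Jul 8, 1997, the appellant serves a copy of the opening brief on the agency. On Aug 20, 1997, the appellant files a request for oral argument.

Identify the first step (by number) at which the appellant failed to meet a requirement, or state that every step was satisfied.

Step 1: 38 days after May 6, 1997 (when the determination is issued) is Jun 13, 1997; done Jun 11, 1997 — timely.
Step 2: 18 days after Jun 11, 1997 (when the notice of appeal is served) is Jun 29, 1997; done Jun 12, 1997 — timely.
Step 3: the earliest permitted date is 22 days after Jun 12, 1997 (when the filing fee is paid), i.e. Jul 4, 1997; done Jul 8, 1997, after the minimum wait.
Step 4: the window is 12–39 days after Jul 8, 1997 (when the brief is served on the agency), so Jul 20, 1997 through Aug 16, 1997; Aug 20, 1997 is 4 days past the end of the window.

Step 4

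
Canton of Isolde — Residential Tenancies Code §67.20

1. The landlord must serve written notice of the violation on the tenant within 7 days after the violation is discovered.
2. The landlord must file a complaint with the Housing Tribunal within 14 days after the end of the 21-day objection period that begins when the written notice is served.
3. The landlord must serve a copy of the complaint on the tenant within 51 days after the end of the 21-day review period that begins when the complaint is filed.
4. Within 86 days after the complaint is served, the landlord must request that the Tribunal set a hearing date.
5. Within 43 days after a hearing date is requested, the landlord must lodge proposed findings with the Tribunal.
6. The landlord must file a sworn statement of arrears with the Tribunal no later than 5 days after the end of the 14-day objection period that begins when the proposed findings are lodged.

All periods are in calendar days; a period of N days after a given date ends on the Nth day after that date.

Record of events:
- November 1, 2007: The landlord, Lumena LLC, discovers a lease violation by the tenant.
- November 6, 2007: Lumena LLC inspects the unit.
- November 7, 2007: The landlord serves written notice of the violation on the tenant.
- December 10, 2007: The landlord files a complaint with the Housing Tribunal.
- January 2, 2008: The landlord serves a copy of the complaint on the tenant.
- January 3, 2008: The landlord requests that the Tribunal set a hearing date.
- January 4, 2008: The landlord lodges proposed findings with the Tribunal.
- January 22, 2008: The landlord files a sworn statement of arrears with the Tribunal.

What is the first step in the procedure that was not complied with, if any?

None — every step was satisfied

Step 1 — counting 7 days from November 1, 2007 (when the violation is discovered) gives a deadline of November 8, 2007; November 7, 2007 is within that limit.
Step 2 — counting 14 days from November 28, 2007 (end of the 21-day objection period, which began when the written notice is served on November 7, 2007) gives a deadline of December 12, 2007; completed December 10, 2007, before the deadline.
Step 3 — counting 51 days from December 31, 2007 (end of the 21-day review period, which began when the complaint is filed on December 10, 2007) gives a deadline of February 20, 2008; completed January 2, 2008, before the deadline.
Step 4 — counting 86 days from January 2, 2008 (when the complaint is served) gives a deadline of March 28, 2008; January 3, 2008 is within that limit.
Step 5 — counting 43 days from January 3, 2008 (when a hearing date is requested) gives a deadline of February 15, 2008; January 4, 2008 is within that limit.
Step 6 — counting 5 days from January 18, 2008 (end of the 14-day objection period, which began when the proposed findings are lodged on January 4, 2008) gives a deadline of January 23, 2008; January 22, 2008 is within that limit.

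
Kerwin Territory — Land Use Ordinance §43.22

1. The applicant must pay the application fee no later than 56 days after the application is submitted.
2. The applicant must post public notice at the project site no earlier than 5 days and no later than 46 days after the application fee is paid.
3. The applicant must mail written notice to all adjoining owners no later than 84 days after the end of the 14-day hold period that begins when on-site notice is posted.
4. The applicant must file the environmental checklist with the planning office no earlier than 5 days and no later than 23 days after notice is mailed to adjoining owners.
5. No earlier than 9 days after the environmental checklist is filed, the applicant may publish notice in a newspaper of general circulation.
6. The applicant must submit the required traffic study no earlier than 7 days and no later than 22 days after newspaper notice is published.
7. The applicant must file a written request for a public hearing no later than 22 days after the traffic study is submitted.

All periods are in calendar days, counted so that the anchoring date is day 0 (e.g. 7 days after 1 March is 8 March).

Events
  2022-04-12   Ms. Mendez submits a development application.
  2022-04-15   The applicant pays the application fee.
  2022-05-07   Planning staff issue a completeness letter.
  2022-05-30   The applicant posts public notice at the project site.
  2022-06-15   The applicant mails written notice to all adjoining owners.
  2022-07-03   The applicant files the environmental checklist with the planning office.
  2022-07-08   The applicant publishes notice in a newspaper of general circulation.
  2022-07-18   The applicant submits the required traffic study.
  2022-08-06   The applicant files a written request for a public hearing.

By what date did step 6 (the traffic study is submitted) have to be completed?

Step 6 runs from 2022-07-08, when newspaper notice is published. The window is 7–22 days after 2022-07-08; it closes on 2022-07-30.

2022-07-30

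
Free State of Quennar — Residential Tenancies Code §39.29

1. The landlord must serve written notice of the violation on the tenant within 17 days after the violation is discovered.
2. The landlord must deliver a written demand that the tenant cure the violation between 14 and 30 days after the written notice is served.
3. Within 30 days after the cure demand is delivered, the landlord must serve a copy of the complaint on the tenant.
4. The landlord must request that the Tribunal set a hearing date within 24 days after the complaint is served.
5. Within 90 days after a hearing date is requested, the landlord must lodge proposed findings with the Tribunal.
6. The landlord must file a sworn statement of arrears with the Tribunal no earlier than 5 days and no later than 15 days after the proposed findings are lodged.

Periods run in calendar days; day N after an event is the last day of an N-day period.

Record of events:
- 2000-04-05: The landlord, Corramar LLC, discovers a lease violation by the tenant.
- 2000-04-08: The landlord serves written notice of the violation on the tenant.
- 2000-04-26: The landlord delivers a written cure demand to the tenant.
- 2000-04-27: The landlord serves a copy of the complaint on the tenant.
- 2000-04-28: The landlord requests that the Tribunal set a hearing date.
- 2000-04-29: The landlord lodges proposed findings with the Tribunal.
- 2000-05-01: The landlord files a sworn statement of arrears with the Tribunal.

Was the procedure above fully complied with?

No

Step 1 — counting 17 days from 2000-04-05 (when the violation is discovered) gives a deadline of 2000-04-22; 2000-04-08 is within that limit.
Step 2 — 14 and 30 days from 2000-04-08 (when the written notice is served) are 2000-04-22 and 2000-05-08 respectively; done 2000-04-26, which is between those dates.
Step 3 — counting 30 days from 2000-04-26 (when the cure demand is delivered) gives a deadline of 2000-05-26; done 2000-04-27 — timely.
Step 4 — counting 24 days from 2000-04-27 (when the complaint is served) gives a deadline of 2000-05-21; 2000-04-28 is within that limit.
Step 5 — counting 90 days from 2000-04-28 (when a hearing date is requested) gives a deadline of 2000-07-27; completed 2000-04-29, before the deadline.
Step 6 — 5 and 15 days from 2000-04-29 (when the proposed findings are lodged) are 2000-05-04 and 2000-05-14 respectively; done 2000-05-01 — 3 days before the window opened.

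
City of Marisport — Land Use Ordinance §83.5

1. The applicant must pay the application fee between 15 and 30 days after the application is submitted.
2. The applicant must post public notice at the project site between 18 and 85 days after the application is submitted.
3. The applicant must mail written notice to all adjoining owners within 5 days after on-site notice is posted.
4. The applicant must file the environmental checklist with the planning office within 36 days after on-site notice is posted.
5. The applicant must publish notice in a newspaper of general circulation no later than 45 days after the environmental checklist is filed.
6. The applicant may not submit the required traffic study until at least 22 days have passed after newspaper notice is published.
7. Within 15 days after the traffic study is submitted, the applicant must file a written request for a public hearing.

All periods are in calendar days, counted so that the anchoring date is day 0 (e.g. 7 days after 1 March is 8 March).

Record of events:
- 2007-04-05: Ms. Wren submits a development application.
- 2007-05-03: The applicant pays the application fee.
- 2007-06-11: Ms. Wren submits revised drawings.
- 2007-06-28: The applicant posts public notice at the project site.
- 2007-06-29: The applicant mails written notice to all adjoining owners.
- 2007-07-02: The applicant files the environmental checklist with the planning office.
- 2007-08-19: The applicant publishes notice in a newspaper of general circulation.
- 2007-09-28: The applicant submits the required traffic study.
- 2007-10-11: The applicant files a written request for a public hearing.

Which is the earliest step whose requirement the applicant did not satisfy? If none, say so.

(1) the permitted window runs from 2007-04-05 + 15 = 2007-04-20 to 2007-04-05 + 30 = 2007-05-05; 2007-05-03 falls inside that range.
(2) the permitted window runs from 2007-04-05 + 18 = 2007-04-23 to 2007-04-05 + 85 = 2007-06-29; done 2007-06-28, which is between those dates.
(3) due by 2007-06-28 + 5 days = 2007-07-03; done 2007-06-29 — timely.
(4) due by 2007-06-28 + 36 days = 2007-08-03; done 2007-07-02 — timely.
(5) due by 2007-07-02 + 45 days = 2007-08-16; done 2007-08-19 — 3 days late.
The procedure was therefore not followed at step 5.

Step 5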